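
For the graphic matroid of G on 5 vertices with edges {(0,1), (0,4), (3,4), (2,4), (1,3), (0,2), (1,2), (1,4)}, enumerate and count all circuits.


A circuit in a graphic matroid = edge set of a simple cycle.
G has 5 vertices and 8 edges.
Enumerating all minimal edge subsets forming cycles...
Total circuits found: 12.

12


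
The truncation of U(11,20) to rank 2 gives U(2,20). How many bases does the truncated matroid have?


Truncating U(11,20) to rank 2 gives U(2,20).
Bases of U(2,20) are all 2-element subsets of 20 elements.
Number of bases = C(20,2) = 20! / (2! * 18!) = 190.

190


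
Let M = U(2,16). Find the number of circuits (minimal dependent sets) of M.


In U(2,16), circuits are the (3)-element subsets.
Any set of 3 elements is dependent, and removing any one element gives
an independent set of size 2, so it is a minimal dependent set.
Number of circuits = (16 choose 3) = 560.

560


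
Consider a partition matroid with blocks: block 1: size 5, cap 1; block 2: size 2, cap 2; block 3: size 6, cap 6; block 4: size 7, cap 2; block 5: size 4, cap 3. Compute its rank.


Rank of a partition matroid = sum of min(|Si|, ci) for each block.
= min(5,1) + min(2,2) + min(6,6) + min(7,2) + min(4,3)
= 1 + 2 + 6 + 2 + 3
= 14.

14


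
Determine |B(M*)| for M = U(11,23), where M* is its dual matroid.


The dual of U(r,n) is U(n-r, n) = U(12,23).
Bases of U(12,23) are all (12)-element subsets.
|B(M*)| = C(23,12) = 1352078.

1352078


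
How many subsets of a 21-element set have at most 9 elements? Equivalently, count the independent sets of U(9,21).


Independent sets of U(9,21) are all subsets of size <= 9.
Count = C(21,0) + C(21,1) + C(21,2) + C(21,3) + C(21,4) + C(21,5) + C(21,6) + C(21,7) + C(21,8) + C(21,9)
     = 1 + 21 + 210 + 1330 + 5985 + 20349 + 54264 + 116280 + 203490 + 293930
     = 695860.

695860


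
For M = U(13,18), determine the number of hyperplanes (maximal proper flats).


Hyperplanes of U(13,18) are flats of rank 12.
In a uniform matroid, these are exactly the (12)-element subsets.
Count = C(18,12) = 18! / (12! * 6!) = 18564.

18564


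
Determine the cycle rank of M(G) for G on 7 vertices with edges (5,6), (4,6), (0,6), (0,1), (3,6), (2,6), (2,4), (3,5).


Cycle rank (nullity) = |E| - r(M) = |E| - (|V| - c).
|E| = 8, |V| = 7, c = 1.
Nullity = 8 - (7 - 1) = 8 - 6 = 2.

2


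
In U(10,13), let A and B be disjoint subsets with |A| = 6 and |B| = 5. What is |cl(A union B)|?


|A union B| = 6 + 5 = 11 (disjoint).
In U(10,13), cl(S) = S if |S| < 10, else cl(S) = E.
Since 11 >= 10, cl(A union B) = E.
|cl(A union B)| = 13.

13


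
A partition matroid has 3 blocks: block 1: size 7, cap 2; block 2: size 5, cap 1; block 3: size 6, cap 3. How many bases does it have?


A basis picks exactly ci elements from block i.
Number of bases = product of C(|Si|, ci).
= C(7,2) * C(5,1) * C(6,3)
= 21 * 5 * 20
= 2100.

2100


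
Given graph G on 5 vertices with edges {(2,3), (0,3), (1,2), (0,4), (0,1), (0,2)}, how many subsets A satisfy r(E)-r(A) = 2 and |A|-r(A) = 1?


R(x,y) = sum over A in 2^E of x^(r(E)-r(A)) * y^(|A|-r(A)).
G has 5 vertices, 6 edges. r(E) = 4.
Enumerate all 2^6 = 64 subsets.
Count subsets with r(E)-r(A)=2 and |A|-r(A)=1: 2.

2


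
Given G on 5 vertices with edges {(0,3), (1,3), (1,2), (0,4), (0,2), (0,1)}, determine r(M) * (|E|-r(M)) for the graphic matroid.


r(M) = |V| - c = 5 - 1 = 4.
nullity = |E| - r(M) = 6 - 4 = 2.
Product = 4 * 2 = 8.

8


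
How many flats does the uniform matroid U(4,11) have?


Flats of U(4,11): every subset of size < 4 is a flat, plus E itself.
Count = (11 choose 0) + (11 choose 1) + (11 choose 2) + (11 choose 3) + 1
     = 1 + 11 + 55 + 165 + 1
     = 233.

233


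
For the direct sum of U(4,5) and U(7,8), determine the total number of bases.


Bases of a direct sum M1 + M2: |B| = |B(M1)| * |B(M2)|.
|B(U(4,5))| = C(5,4) = 5.
|B(U(7,8))| = C(8,7) = 8.
Total bases = 5 * 8 = 40.

40


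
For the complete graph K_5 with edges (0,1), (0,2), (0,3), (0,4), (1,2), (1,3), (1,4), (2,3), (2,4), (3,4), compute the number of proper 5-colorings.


P(K_5, k) = k(k-1)(k-2)...(k-4).
P(5) = (5) * (4) * (3) * (2) * (1) = 120.

120


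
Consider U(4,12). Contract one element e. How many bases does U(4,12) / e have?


Contracting e from U(4,12) gives U(3,11).
Bases of U(3,11) = (11 choose 3) = 165.

165


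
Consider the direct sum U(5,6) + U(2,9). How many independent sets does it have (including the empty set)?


For a direct sum, |I(M1+M2)| = |I(M1)| * |I(M2)|.
|I(U(5,6))| = sum C(6,k) for k=0..5 = 63.
|I(U(2,9))| = sum C(9,k) for k=0..2 = 46.
Total = 63 * 46 = 2898.

2898


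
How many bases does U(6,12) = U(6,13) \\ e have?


Deleting e from U(6,13) gives U(6,12) since n > r.
Bases of U(6,12) = (12 choose 6) = 924.

924


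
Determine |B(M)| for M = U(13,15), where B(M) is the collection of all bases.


Bases of U(13,15) are all 13-element subsets of the 15-element ground set.
Number of bases = C(15,13).
C(15,13) = 15! / (13! * 2!) = 105.

105


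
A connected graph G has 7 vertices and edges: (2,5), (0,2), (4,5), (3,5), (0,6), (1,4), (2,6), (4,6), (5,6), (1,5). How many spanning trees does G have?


By Kirchhoff's matrix tree theorem, the number of spanning trees equals
the determinant of any cofactor of the Laplacian matrix L.
G has 7 vertices and 10 edges.
Computing the (6 x 6) cofactor determinant gives 55.

55


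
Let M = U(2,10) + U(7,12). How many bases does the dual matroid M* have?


(M1+M2)* = M1* + M2*.
M1* = U(8,10), bases: C(10,8) = 45.
M2* = U(5,12), bases: C(12,5) = 792.
|B(M*)| = 45 * 792 = 35640.

35640


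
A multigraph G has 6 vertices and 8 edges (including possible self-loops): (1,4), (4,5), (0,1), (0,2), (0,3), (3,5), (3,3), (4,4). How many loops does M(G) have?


In a graphic matroid, a loop is a self-loop edge (u,u) with rank 0.
Examining all 8 edges for self-loops...
Self-loops found: (3,3), (4,4)
Number of loops = 2.

2


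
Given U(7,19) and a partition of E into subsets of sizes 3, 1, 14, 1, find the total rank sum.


r(Ai) = min(|Ai|, 7) for each part.
Sum = min(3,7) + min(1,7) + min(14,7) + min(1,7)
    = 3 + 1 + 7 + 1
    = 12.

12


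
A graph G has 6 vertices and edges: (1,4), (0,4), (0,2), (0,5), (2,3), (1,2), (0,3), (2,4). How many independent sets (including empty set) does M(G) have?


An independent set in a graphic matroid is an acyclic edge subset.
G has 6 vertices and 8 edges.
Enumerate all 2^8 = 256 subsets, checking for acyclicity.
Total independent sets = 164.

164


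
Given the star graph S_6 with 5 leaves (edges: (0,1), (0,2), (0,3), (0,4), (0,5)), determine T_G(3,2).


A star on 6 vertices is a tree with 5 edges.
T(x,y) = x^(5) for any tree.
T(3,2) = 3^5 = 243.

243


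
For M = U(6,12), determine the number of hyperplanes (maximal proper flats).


Hyperplanes of U(6,12) are flats of rank 5.
In a uniform matroid, these are exactly the (5)-element subsets.
Count = C(12,5) = 12! / (5! * 7!) = 792.

792


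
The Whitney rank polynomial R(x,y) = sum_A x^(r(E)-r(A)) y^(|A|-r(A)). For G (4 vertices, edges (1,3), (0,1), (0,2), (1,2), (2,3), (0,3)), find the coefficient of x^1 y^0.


R(x,y) = sum over A in 2^E of x^(r(E)-r(A)) * y^(|A|-r(A)).
G has 4 vertices, 6 edges. r(E) = 3.
Enumerate all 2^6 = 64 subsets.
Count subsets with r(E)-r(A)=1 and |A|-r(A)=0: 15.

15


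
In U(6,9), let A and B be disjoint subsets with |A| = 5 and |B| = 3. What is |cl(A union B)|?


|A union B| = 5 + 3 = 8 (disjoint).
In U(6,9), cl(S) = S if |S| < 6, else cl(S) = E.
Since 8 >= 6, cl(A union B) = E.
|cl(A union B)| = 9.

9


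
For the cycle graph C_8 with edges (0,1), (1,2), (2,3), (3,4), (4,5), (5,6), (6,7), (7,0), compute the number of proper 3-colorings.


P(C_8, k) = (k-1)^8 + (-1)^8*(k-1).
P(3) = (2)^8 + 2
= 256 + 2 = 258.

258


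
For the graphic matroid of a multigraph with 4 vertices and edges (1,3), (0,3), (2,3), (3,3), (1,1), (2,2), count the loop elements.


In a graphic matroid, a loop is a self-loop edge (u,u) with rank 0.
Examining all 6 edges for self-loops...
Self-loops found: (3,3), (1,1), (2,2)
Number of loops = 3.

3


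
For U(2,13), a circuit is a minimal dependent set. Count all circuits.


In U(2,13), circuits are the (3)-element subsets.
Any set of 3 elements is dependent, and removing any one element gives
an independent set of size 2, so it is a minimal dependent set.
Number of circuits = C(13,3) = 13! / (3! * 10!) = 286.

286


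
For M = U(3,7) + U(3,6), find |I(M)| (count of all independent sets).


For a direct sum, |I(M1+M2)| = |I(M1)| * |I(M2)|.
|I(U(3,7))| = sum C(7,k) for k=0..3 = 64.
|I(U(3,6))| = sum C(6,k) for k=0..3 = 42.
Total = 64 * 42 = 2688.

2688


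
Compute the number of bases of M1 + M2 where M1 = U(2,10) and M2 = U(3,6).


Bases of a direct sum M1 + M2: |B| = |B(M1)| * |B(M2)|.
|B(U(2,10))| = C(10,2) = 45.
|B(U(3,6))| = C(6,3) = 20.
Total bases = 45 * 20 = 900.

900


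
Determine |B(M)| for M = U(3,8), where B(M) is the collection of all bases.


Bases of U(3,8) are all 3-element subsets of the 8-element ground set.
Number of bases = C(8,3).
C(8,3) = (8 * 7 * 6) / (1 * 2 * 3) = 56.

56


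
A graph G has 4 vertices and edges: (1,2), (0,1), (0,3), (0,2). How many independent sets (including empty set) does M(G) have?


An independent set in a graphic matroid is an acyclic edge subset.
G has 4 vertices and 4 edges.
Enumerate all 2^4 = 16 subsets, checking for acyclicity.
Total independent sets = 14.

14


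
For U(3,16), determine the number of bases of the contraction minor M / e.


Contracting e from U(3,16) gives U(2,15).
Bases of U(2,15) = C(15,2) = 15! / (2! * 13!) = 105.

105


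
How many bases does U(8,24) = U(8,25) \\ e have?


Deleting e from U(8,25) gives U(8,24) since n > r.
Bases of U(8,24) = (24 choose 8) = 735471.

735471


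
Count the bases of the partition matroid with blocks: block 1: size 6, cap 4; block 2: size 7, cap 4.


A basis picks exactly ci elements from block i.
Number of bases = product of C(|Si|, ci).
= C(6,4) * C(7,4)
= 15 * 35
= 525.

525


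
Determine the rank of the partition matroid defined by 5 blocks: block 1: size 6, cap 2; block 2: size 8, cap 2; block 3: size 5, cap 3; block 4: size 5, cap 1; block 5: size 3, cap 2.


Rank of a partition matroid = sum of min(|Si|, ci) for each block.
= min(6,2) + min(8,2) + min(5,3) + min(5,1) + min(3,2)
= 2 + 2 + 3 + 1 + 2
= 10.

10


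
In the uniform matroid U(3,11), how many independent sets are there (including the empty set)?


Independent sets of U(3,11) are all subsets of size <= 3.
Count = (11 choose 0) + (11 choose 1) + (11 choose 2) + (11 choose 3)
     = 1 + 11 + 55 + 165
     = 232.

232


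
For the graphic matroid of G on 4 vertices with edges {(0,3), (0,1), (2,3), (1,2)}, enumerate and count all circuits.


A circuit in a graphic matroid = edge set of a simple cycle.
G has 4 vertices and 4 edges.
Enumerating all minimal edge subsets forming cycles...
Total circuits found: 1.

1


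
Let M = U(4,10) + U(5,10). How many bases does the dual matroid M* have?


(M1+M2)* = M1* + M2*.
M1* = U(6,10), bases: C(10,6) = 210.
M2* = U(5,10), bases: C(10,5) = 252.
|B(M*)| = 210 * 252 = 52920.

52920


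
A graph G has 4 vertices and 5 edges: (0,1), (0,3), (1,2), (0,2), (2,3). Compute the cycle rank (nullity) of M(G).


Cycle rank (nullity) = |E| - r(M) = |E| - (|V| - c).
|E| = 5, |V| = 4, c = 1.
Nullity = 5 - (4 - 1) = 5 - 3 = 2.

2


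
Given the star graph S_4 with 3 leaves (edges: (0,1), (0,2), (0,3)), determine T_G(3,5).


A star on 4 vertices is a tree with 3 edges.
T(x,y) = x^(3) for any tree.
T(3,5) = 3^3 = 27.

27


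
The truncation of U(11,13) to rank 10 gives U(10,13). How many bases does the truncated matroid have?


Truncating U(11,13) to rank 10 gives U(10,13).
Bases of U(10,13) are all 10-element subsets of 13 elements.
Number of bases = (13 choose 10) = 286.

286


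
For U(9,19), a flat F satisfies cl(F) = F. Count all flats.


Flats of U(9,19): every subset of size < 9 is a flat, plus E itself.
Count = (19 choose 0) + (19 choose 1) + (19 choose 2) + (19 choose 3) + (19 choose 4) + (19 choose 5) + (19 choose 6) + (19 choose 7) + (19 choose 8) + 1
     = 1 + 19 + 171 + 969 + 3876 + 11628 + 27132 + 50388 + 75582 + 1
     = 169767.

169767


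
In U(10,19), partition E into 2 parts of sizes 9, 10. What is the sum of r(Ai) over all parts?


r(Ai) = min(|Ai|, 10) for each part.
Sum = min(9,10) + min(10,10)
    = 9 + 10
    = 19.

19


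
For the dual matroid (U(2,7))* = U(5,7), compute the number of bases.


The dual of U(r,n) is U(n-r, n) = U(5,7).
Bases of U(5,7) are all (5)-element subsets.
|B(M*)| = (7 choose 5) = 21.

21


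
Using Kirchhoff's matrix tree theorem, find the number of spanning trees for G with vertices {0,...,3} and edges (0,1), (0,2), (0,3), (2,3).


By Kirchhoff's matrix tree theorem, the number of spanning trees equals
the determinant of any cofactor of the Laplacian matrix L.
G has 4 vertices and 4 edges.
Computing the (3 x 3) cofactor determinant gives 3.

3


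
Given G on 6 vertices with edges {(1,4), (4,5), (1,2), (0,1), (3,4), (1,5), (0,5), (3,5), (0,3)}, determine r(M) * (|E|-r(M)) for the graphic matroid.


r(M) = |V| - c = 6 - 1 = 5.
nullity = |E| - r(M) = 9 - 5 = 4.
Product = 5 * 4 = 20.

20


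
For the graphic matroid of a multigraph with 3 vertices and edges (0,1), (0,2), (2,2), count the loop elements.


In a graphic matroid, a loop is a self-loop edge (u,u) with rank 0.
Examining all 3 edges for self-loops...
Self-loops found: (2,2)
Number of loops = 1.

1


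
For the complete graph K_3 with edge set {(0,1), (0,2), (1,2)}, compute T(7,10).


T(K_3; x,y) = x^2 + x + y.
T(7,10) = 49 + 7 + 10 = 66.

66


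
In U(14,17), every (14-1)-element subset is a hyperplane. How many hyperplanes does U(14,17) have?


Hyperplanes of U(14,17) are flats of rank 13.
In a uniform matroid, these are exactly the (13)-element subsets.
Count = (17 choose 13) = 2380.

2380


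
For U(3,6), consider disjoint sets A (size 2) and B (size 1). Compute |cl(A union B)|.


|A union B| = 2 + 1 = 3 (disjoint).
In U(3,6), cl(S) = S if |S| < 3, else cl(S) = E.
Since 3 >= 3, cl(A union B) = E.
|cl(A union B)| = 6.

6


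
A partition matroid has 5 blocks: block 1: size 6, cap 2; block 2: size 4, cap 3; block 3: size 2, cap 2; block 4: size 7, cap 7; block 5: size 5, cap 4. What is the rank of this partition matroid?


Rank of a partition matroid = sum of min(|Si|, ci) for each block.
= min(6,2) + min(4,3) + min(2,2) + min(7,7) + min(5,4)
= 2 + 3 + 2 + 7 + 4
= 18.

18


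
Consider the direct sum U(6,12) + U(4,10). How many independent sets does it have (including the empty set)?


For a direct sum, |I(M1+M2)| = |I(M1)| * |I(M2)|.
|I(U(6,12))| = sum C(12,k) for k=0..6 = 2510.
|I(U(4,10))| = sum C(10,k) for k=0..4 = 386.
Total = 2510 * 386 = 968860.

968860


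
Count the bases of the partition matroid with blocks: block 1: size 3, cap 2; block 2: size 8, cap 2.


A basis picks exactly ci elements from block i.
Number of bases = product of C(|Si|, ci).
= C(3,2) * C(8,2)
= 3 * 28
= 84.

84


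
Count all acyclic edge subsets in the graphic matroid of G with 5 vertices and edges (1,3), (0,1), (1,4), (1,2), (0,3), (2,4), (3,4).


An independent set in a graphic matroid is an acyclic edge subset.
G has 5 vertices and 7 edges.
Enumerate all 2^7 = 128 subsets, checking for acyclicity.
Total independent sets = 82.

82


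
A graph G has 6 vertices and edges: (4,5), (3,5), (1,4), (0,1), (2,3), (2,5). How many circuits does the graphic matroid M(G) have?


A circuit in a graphic matroid = edge set of a simple cycle.
G has 6 vertices and 6 edges.
Enumerating all minimal edge subsets forming cycles...
Total circuits found: 1.

1


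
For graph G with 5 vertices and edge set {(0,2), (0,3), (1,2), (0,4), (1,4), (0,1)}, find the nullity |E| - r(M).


Cycle rank (nullity) = |E| - r(M) = |E| - (|V| - c).
|E| = 6, |V| = 5, c = 1.
Nullity = 6 - (5 - 1) = 6 - 4 = 2.

2


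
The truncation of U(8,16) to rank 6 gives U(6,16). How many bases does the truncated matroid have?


Truncating U(8,16) to rank 6 gives U(6,16).
Bases of U(6,16) are all 6-element subsets of 16 elements.
Number of bases = C(16,6) = 8008.

8008


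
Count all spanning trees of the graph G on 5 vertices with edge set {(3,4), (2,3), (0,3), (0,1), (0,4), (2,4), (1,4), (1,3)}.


By Kirchhoff's matrix tree theorem, the number of spanning trees equals
the determinant of any cofactor of the Laplacian matrix L.
G has 5 vertices and 8 edges.
Computing the (4 x 4) cofactor determinant gives 40.

40


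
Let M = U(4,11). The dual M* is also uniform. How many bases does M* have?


The dual of U(r,n) is U(n-r, n) = U(7,11).
Bases of U(7,11) are all (7)-element subsets.
|B(M*)| = C(11,7) = 11! / (7! * 4!) = 330.

330


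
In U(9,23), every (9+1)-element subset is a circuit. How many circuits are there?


In U(9,23), circuits are the (10)-element subsets.
Any set of 10 elements is dependent, and removing any one element gives
an independent set of size 9, so it is a minimal dependent set.
Number of circuits = (23 choose 10) = 1144066.

1144066


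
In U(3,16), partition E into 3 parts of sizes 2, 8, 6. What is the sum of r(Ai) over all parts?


r(Ai) = min(|Ai|, 3) for each part.
Sum = min(2,3) + min(8,3) + min(6,3)
    = 2 + 3 + 3
    = 8.

8


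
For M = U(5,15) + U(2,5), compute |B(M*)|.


(M1+M2)* = M1* + M2*.
M1* = U(10,15), bases: C(15,10) = 3003.
M2* = U(3,5), bases: C(5,3) = 10.
|B(M*)| = 3003 * 10 = 30030.

30030


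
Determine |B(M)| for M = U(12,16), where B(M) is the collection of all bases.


Bases of U(12,16) are all 12-element subsets of the 16-element ground set.
Number of bases = C(16,12).
(16 choose 12) = 1820.

1820


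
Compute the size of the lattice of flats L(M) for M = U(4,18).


Flats of U(4,18): every subset of size < 4 is a flat, plus E itself.
Count = C(18,0) + C(18,1) + C(18,2) + C(18,3) + 1
     = 1 + 18 + 153 + 816 + 1
     = 989.

989


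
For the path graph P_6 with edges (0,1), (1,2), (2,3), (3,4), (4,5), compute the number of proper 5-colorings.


P(P_6, k) = k * (k-1)^(5).
P(5) = 5 * 4^5 = 5 * 1024 = 5120.

5120


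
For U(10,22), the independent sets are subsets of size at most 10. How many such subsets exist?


Independent sets of U(10,22) are all subsets of size <= 10.
Count = (22 choose 0) + (22 choose 1) + (22 choose 2) + (22 choose 3) + (22 choose 4) + (22 choose 5) + (22 choose 6) + (22 choose 7) + (22 choose 8) + (22 choose 9) + (22 choose 10)
     = 1 + 22 + 231 + 1540 + 7315 + 26334 + 74613 + 170544 + 319770 + 497420 + 646646
     = 1744436.

1744436


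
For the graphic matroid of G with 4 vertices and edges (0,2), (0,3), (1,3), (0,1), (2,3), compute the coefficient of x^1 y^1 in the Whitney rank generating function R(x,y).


R(x,y) = sum over A in 2^E of x^(r(E)-r(A)) * y^(|A|-r(A)).
G has 4 vertices, 5 edges. r(E) = 3.
Enumerate all 2^5 = 32 subsets.
Count subsets with r(E)-r(A)=1 and |A|-r(A)=1: 2.

2


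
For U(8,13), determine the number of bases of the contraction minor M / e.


Contracting e from U(8,13) gives U(7,12).
Bases of U(7,12) = C(12,7) = 12! / (7! * 5!) = 792.

792


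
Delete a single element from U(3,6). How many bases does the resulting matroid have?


Deleting e from U(3,6) gives U(3,5) since n > r.
Bases of U(3,5) = C(5,3) = (5 * 4 * 3) / (1 * 2 * 3) = 10.

10


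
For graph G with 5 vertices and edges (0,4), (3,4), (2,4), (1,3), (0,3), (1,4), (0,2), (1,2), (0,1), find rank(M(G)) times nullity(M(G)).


r(M) = |V| - c = 5 - 1 = 4.
nullity = |E| - r(M) = 9 - 4 = 5.
Product = 4 * 5 = 20.

20


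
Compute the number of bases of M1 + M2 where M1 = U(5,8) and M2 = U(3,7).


Bases of a direct sum M1 + M2: |B| = |B(M1)| * |B(M2)|.
|B(U(5,8))| = C(8,5) = 56.
|B(U(3,7))| = C(7,3) = 35.
Total bases = 56 * 35 = 1960.

1960


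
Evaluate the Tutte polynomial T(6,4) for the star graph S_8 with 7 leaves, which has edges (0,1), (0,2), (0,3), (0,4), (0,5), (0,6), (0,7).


A star on 8 vertices is a tree with 7 edges.
T(x,y) = x^(7) for any tree.
T(6,4) = 6^7 = 279936.

279936


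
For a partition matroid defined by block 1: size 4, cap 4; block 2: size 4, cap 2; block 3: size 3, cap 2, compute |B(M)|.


A basis picks exactly ci elements from block i.
Number of bases = product of C(|Si|, ci).
= C(4,4) * C(4,2) * C(3,2)
= 1 * 6 * 3
= 18.

18


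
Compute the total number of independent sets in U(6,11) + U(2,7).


For a direct sum, |I(M1+M2)| = |I(M1)| * |I(M2)|.
|I(U(6,11))| = sum C(11,k) for k=0..6 = 1486.
|I(U(2,7))| = sum C(7,k) for k=0..2 = 29.
Total = 1486 * 29 = 43094.

43094


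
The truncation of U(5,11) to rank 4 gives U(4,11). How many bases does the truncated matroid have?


Truncating U(5,11) to rank 4 gives U(4,11).
Bases of U(4,11) are all 4-element subsets of 11 elements.
Number of bases = C(11,4) = 11! / (4! * 7!) = 330.

330


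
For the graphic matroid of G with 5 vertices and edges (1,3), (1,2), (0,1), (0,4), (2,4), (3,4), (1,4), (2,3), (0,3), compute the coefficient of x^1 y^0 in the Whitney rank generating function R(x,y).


R(x,y) = sum over A in 2^E of x^(r(E)-r(A)) * y^(|A|-r(A)).
G has 5 vertices, 9 edges. r(E) = 4.
Enumerate all 2^9 = 512 subsets.
Count subsets with r(E)-r(A)=1 and |A|-r(A)=0: 77.

77


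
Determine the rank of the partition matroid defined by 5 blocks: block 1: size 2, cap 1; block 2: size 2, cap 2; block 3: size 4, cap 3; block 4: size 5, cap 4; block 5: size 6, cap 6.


Rank of a partition matroid = sum of min(|Si|, ci) for each block.
= min(2,1) + min(2,2) + min(4,3) + min(5,4) + min(6,6)
= 1 + 2 + 3 + 4 + 6
= 16.

16


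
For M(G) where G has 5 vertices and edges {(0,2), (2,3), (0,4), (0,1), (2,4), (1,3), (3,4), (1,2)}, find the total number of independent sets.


An independent set in a graphic matroid is an acyclic edge subset.
G has 5 vertices and 8 edges.
Enumerate all 2^8 = 256 subsets, checking for acyclicity.
Total independent sets = 134.

134


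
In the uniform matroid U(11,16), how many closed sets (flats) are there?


Flats of U(11,16): every subset of size < 11 is a flat, plus E itself.
Count = (16 choose 0) + (16 choose 1) + (16 choose 2) + (16 choose 3) + (16 choose 4) + (16 choose 5) + (16 choose 6) + (16 choose 7) + (16 choose 8) + (16 choose 9) + (16 choose 10) + 1
     = 1 + 16 + 120 + 560 + 1820 + 4368 + 8008 + 11440 + 12870 + 11440 + 8008 + 1
     = 58652.

58652


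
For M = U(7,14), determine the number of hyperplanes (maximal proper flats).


Hyperplanes of U(7,14) are flats of rank 6.
In a uniform matroid, these are exactly the (6)-element subsets.
Count = (14 choose 6) = 3003.

3003


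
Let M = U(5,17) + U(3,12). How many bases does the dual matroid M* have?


(M1+M2)* = M1* + M2*.
M1* = U(12,17), bases: C(17,12) = 6188.
M2* = U(9,12), bases: C(12,9) = 220.
|B(M*)| = 6188 * 220 = 1361360.

1361360


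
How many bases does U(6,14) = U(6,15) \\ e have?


Deleting e from U(6,15) gives U(6,14) since n > r.
Bases of U(6,14) = (14 choose 6) = 3003.

3003


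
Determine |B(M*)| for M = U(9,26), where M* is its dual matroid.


The dual of U(r,n) is U(n-r, n) = U(17,26).
Bases of U(17,26) are all (17)-element subsets.
|B(M*)| = (26 choose 17) = 3124550.

3124550


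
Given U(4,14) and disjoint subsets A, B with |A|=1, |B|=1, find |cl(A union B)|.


|A union B| = 1 + 1 = 2 (disjoint).
In U(4,14), cl(S) = S if |S| < 4, else cl(S) = E.
Since 2 < 4, cl(A union B) = A union B.
|cl(A union B)| = 2.

2


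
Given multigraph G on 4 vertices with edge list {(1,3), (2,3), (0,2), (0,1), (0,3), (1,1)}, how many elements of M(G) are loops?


In a graphic matroid, a loop is a self-loop edge (u,u) with rank 0.
Examining all 6 edges for self-loops...
Self-loops found: (1,1)
Number of loops = 1.

1


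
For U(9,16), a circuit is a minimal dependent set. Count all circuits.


In U(9,16), circuits are the (10)-element subsets.
Any set of 10 elements is dependent, and removing any one element gives
an independent set of size 9, so it is a minimal dependent set.
Number of circuits = C(16,10) = 16! / (10! * 6!) = 8008.

8008


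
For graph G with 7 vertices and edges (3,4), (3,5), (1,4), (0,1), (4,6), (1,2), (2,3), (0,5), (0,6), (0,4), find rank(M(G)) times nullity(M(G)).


r(M) = |V| - c = 7 - 1 = 6.
nullity = |E| - r(M) = 10 - 6 = 4.
Product = 6 * 4 = 24.

24


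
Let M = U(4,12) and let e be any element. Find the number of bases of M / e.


Contracting e from U(4,12) gives U(3,11).
Bases of U(3,11) = C(11,3) = (11 * 10 * 9) / (1 * 2 * 3) = 165.

165


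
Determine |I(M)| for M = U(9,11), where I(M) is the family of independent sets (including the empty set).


Independent sets of U(9,11) are all subsets of size <= 9.
Count = (11 choose 0) + (11 choose 1) + (11 choose 2) + (11 choose 3) + (11 choose 4) + (11 choose 5) + (11 choose 6) + (11 choose 7) + (11 choose 8) + (11 choose 9)
     = 1 + 11 + 55 + 165 + 330 + 462 + 462 + 330 + 165 + 55
     = 2036.

2036


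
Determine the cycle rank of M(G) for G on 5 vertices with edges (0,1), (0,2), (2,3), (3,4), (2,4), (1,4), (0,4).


Cycle rank (nullity) = |E| - r(M) = |E| - (|V| - c).
|E| = 7, |V| = 5, c = 1.
Nullity = 7 - (5 - 1) = 7 - 4 = 3.

3


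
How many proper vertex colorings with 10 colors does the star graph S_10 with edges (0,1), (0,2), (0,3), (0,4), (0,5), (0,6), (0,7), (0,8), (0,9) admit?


P(tree, k) = k * (k-1)^(9) for any tree on 10 vertices.
P(10) = 10 * 9^9 = 10 * 387420489 = 3874204890.

3874204890


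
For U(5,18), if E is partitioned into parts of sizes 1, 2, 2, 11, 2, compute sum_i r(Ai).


r(Ai) = min(|Ai|, 5) for each part.
Sum = min(1,5) + min(2,5) + min(2,5) + min(11,5) + min(2,5)
    = 1 + 2 + 2 + 5 + 2
    = 12.

12


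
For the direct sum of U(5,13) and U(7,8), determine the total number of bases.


Bases of a direct sum M1 + M2: |B| = |B(M1)| * |B(M2)|.
|B(U(5,13))| = C(13,5) = 1287.
|B(U(7,8))| = C(8,7) = 8.
Total bases = 1287 * 8 = 10296.

10296


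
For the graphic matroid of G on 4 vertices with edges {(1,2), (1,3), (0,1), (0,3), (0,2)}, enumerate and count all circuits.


A circuit in a graphic matroid = edge set of a simple cycle.
G has 4 vertices and 5 edges.
Enumerating all minimal edge subsets forming cycles...
Total circuits found: 3.

3


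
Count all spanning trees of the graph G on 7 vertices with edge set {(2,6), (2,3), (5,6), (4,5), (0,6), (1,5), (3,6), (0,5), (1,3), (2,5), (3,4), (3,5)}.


By Kirchhoff's matrix tree theorem, the number of spanning trees equals
the determinant of any cofactor of the Laplacian matrix L.
G has 7 vertices and 12 edges.
Computing the (6 x 6) cofactor determinant gives 236.

236


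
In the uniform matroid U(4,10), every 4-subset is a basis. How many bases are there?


Bases of U(4,10) are all 4-element subsets of the 10-element ground set.
Number of bases = C(10,4).
(10 choose 4) = 210.

210


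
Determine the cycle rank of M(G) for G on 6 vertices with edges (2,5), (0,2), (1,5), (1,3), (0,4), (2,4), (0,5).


Cycle rank (nullity) = |E| - r(M) = |E| - (|V| - c).
|E| = 7, |V| = 6, c = 1.
Nullity = 7 - (6 - 1) = 7 - 5 = 2.

2


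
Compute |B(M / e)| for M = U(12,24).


Contracting e from U(12,24) gives U(11,23).
Bases of U(11,23) = C(23,11) = 23! / (11! * 12!) = 1352078.

1352078


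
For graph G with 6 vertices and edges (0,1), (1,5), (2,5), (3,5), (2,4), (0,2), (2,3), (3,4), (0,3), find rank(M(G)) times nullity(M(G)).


r(M) = |V| - c = 6 - 1 = 5.
nullity = |E| - r(M) = 9 - 5 = 4.
Product = 5 * 4 = 20.

20


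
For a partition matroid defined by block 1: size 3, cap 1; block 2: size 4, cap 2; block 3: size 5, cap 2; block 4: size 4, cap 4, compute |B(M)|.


A basis picks exactly ci elements from block i.
Number of bases = product of C(|Si|, ci).
= C(3,1) * C(4,2) * C(5,2) * C(4,4)
= 3 * 6 * 10 * 1
= 180.

180


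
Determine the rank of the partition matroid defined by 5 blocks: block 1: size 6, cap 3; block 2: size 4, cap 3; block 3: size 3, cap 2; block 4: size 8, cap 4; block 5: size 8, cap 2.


Rank of a partition matroid = sum of min(|Si|, ci) for each block.
= min(6,3) + min(4,3) + min(3,2) + min(8,4) + min(8,2)
= 3 + 3 + 2 + 4 + 2
= 14.

14


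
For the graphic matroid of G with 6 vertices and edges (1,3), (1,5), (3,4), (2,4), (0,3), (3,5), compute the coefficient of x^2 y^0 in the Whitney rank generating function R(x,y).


R(x,y) = sum over A in 2^E of x^(r(E)-r(A)) * y^(|A|-r(A)).
G has 6 vertices, 6 edges. r(E) = 5.
Enumerate all 2^6 = 64 subsets.
Count subsets with r(E)-r(A)=2 and |A|-r(A)=0: 19.

19


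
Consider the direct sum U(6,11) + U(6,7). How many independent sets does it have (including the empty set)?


For a direct sum, |I(M1+M2)| = |I(M1)| * |I(M2)|.
|I(U(6,11))| = sum C(11,k) for k=0..6 = 1486.
|I(U(6,7))| = sum C(7,k) for k=0..6 = 127.
Total = 1486 * 127 = 188722.

188722


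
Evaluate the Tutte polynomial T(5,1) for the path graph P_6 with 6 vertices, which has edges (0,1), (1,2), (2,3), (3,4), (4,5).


A path on 6 vertices is a tree with 5 edges.
T(x,y) = x^(5) for any tree.
T(5,1) = 5^5 = 3125.

3125


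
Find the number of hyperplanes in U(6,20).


Hyperplanes of U(6,20) are flats of rank 5.
In a uniform matroid, these are exactly the (5)-element subsets.
Count = C(20,5) = 15504.

15504


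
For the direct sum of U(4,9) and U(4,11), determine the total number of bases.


Bases of a direct sum M1 + M2: |B| = |B(M1)| * |B(M2)|.
|B(U(4,9))| = C(9,4) = 126.
|B(U(4,11))| = C(11,4) = 330.
Total bases = 126 * 330 = 41580.

41580


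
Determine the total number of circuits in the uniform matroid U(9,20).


In U(9,20), circuits are the (10)-element subsets.
Any set of 10 elements is dependent, and removing any one element gives
an independent set of size 9, so it is a minimal dependent set.
Number of circuits = C(20,10) = 20! / (10! * 10!) = 184756.

184756


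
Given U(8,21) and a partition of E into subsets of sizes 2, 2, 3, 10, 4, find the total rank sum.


r(Ai) = min(|Ai|, 8) for each part.
Sum = min(2,8) + min(2,8) + min(3,8) + min(10,8) + min(4,8)
    = 2 + 2 + 3 + 8 + 4
    = 19.

19


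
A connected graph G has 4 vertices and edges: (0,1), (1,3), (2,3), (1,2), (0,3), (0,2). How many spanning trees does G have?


By Kirchhoff's matrix tree theorem, the number of spanning trees equals
the determinant of any cofactor of the Laplacian matrix L.
G has 4 vertices and 6 edges.
Computing the (3 x 3) cofactor determinant gives 16.

16


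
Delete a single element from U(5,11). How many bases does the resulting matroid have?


Deleting e from U(5,11) gives U(5,10) since n > r.
Bases of U(5,10) = C(10,5) = 10! / (5! * 5!) = 252.

252


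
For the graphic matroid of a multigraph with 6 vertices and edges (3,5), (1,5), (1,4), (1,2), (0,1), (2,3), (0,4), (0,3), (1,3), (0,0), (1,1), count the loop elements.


In a graphic matroid, a loop is a self-loop edge (u,u) with rank 0.
Examining all 11 edges for self-loops...
Self-loops found: (0,0), (1,1)
Number of loops = 2.

2


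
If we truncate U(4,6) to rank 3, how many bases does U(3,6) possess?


Truncating U(4,6) to rank 3 gives U(3,6).
Bases of U(3,6) are all 3-element subsets of 6 elements.
Number of bases = (6 choose 3) = 20.

20


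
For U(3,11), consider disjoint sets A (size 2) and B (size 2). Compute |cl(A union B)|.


|A union B| = 2 + 2 = 4 (disjoint).
In U(3,11), cl(S) = S if |S| < 3, else cl(S) = E.
Since 4 >= 3, cl(A union B) = E.
|cl(A union B)| = 11.

11


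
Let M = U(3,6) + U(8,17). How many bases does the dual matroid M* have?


(M1+M2)* = M1* + M2*.
M1* = U(3,6), bases: C(6,3) = 20.
M2* = U(9,17), bases: C(17,9) = 24310.
|B(M*)| = 20 * 24310 = 486200.

486200


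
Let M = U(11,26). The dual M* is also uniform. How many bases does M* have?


The dual of U(r,n) is U(n-r, n) = U(15,26).
Bases of U(15,26) are all (15)-element subsets.
|B(M*)| = C(26,15) = 7726160.

7726160


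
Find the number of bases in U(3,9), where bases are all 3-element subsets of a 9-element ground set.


Bases of U(3,9) are all 3-element subsets of the 9-element ground set.
Number of bases = C(9,3).
C(9,3) = 9! / (3! * 6!) = 84.

84


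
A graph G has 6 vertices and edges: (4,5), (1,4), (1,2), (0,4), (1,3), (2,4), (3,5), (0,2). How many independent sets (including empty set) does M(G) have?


An independent set in a graphic matroid is an acyclic edge subset.
G has 6 vertices and 8 edges.
Enumerate all 2^8 = 256 subsets, checking for acyclicity.
Total independent sets = 178.

178


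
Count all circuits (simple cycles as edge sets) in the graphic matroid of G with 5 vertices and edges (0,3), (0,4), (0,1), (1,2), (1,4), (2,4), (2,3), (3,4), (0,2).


A circuit in a graphic matroid = edge set of a simple cycle.
G has 5 vertices and 9 edges.
Enumerating all minimal edge subsets forming cycles...
Total circuits found: 22.

22


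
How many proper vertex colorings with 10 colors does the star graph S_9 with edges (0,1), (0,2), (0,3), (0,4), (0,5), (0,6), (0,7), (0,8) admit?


P(tree, k) = k * (k-1)^(8) for any tree on 9 vertices.
P(10) = 10 * 9^8 = 10 * 43046721 = 430467210.

430467210


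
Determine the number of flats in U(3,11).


Flats of U(3,11): every subset of size < 3 is a flat, plus E itself.
Count = C(11,0) + C(11,1) + C(11,2) + 1
     = 1 + 11 + 55 + 1
     = 68.

68


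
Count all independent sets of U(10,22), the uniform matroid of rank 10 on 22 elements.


Independent sets of U(10,22) are all subsets of size <= 10.
Count = (22 choose 0) + (22 choose 1) + (22 choose 2) + (22 choose 3) + (22 choose 4) + (22 choose 5) + (22 choose 6) + (22 choose 7) + (22 choose 8) + (22 choose 9) + (22 choose 10)
     = 1 + 22 + 231 + 1540 + 7315 + 26334 + 74613 + 170544 + 319770 + 497420 + 646646
     = 1744436.

1744436


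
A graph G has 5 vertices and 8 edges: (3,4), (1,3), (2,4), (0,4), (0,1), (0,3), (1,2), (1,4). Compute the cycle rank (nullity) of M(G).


Cycle rank (nullity) = |E| - r(M) = |E| - (|V| - c).
|E| = 8, |V| = 5, c = 1.
Nullity = 8 - (5 - 1) = 8 - 4 = 4.

4


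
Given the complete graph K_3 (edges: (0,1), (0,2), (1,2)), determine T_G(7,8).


T(K_3; x,y) = x^2 + x + y.
T(7,8) = 49 + 7 + 8 = 64.

64


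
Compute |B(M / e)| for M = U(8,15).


Contracting e from U(8,15) gives U(7,14).
Bases of U(7,14) = C(14,7) = 3432.

3432


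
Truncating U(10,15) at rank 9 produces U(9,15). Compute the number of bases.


Truncating U(10,15) to rank 9 gives U(9,15).
Bases of U(9,15) are all 9-element subsets of 15 elements.
Number of bases = (15 choose 9) = 5005.

5005


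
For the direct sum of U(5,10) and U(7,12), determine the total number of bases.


Bases of a direct sum M1 + M2: |B| = |B(M1)| * |B(M2)|.
|B(U(5,10))| = C(10,5) = 252.
|B(U(7,12))| = C(12,7) = 792.
Total bases = 252 * 792 = 199584.

199584


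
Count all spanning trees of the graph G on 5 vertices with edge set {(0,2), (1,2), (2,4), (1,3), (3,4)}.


By Kirchhoff's matrix tree theorem, the number of spanning trees equals
the determinant of any cofactor of the Laplacian matrix L.
G has 5 vertices and 5 edges.
Computing the (4 x 4) cofactor determinant gives 4.

4


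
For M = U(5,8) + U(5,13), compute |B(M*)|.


(M1+M2)* = M1* + M2*.
M1* = U(3,8), bases: C(8,3) = 56.
M2* = U(8,13), bases: C(13,8) = 1287.
|B(M*)| = 56 * 1287 = 72072.

72072


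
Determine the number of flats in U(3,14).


Flats of U(3,14): every subset of size < 3 is a flat, plus E itself.
Count = C(14,0) + C(14,1) + C(14,2) + 1
     = 1 + 14 + 91 + 1
     = 107.

107


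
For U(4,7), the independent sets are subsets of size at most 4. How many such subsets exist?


Independent sets of U(4,7) are all subsets of size <= 4.
Count = (7 choose 0) + (7 choose 1) + (7 choose 2) + (7 choose 3) + (7 choose 4)
     = 1 + 7 + 21 + 35 + 35
     = 99.

99


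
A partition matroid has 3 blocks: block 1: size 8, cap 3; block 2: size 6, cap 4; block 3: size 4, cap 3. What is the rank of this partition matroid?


Rank of a partition matroid = sum of min(|Si|, ci) for each block.
= min(8,3) + min(6,4) + min(4,3)
= 3 + 4 + 3
= 10.

10


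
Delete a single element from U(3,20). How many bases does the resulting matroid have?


Deleting e from U(3,20) gives U(3,19) since n > r.
Bases of U(3,19) = C(19,3) = (19 * 18 * 17) / (1 * 2 * 3) = 969.

969


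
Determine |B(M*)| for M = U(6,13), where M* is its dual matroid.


The dual of U(r,n) is U(n-r, n) = U(7,13).
Bases of U(7,13) are all (7)-element subsets.
|B(M*)| = C(13,7) = 13! / (7! * 6!) = 1716.

1716


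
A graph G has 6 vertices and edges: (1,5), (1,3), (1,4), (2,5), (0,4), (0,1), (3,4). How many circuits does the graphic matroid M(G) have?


A circuit in a graphic matroid = edge set of a simple cycle.
G has 6 vertices and 7 edges.
Enumerating all minimal edge subsets forming cycles...
Total circuits found: 3.

3


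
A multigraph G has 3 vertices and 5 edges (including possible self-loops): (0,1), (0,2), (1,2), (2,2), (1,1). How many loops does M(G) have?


In a graphic matroid, a loop is a self-loop edge (u,u) with rank 0.
Examining all 5 edges for self-loops...
Self-loops found: (2,2), (1,1)
Number of loops = 2.

2


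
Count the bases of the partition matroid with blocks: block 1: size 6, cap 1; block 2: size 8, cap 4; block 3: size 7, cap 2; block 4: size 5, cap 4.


A basis picks exactly ci elements from block i.
Number of bases = product of C(|Si|, ci).
= C(6,1) * C(8,4) * C(7,2) * C(5,4)
= 6 * 70 * 21 * 5
= 44100.

44100


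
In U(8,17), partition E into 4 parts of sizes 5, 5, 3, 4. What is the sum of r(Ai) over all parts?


r(Ai) = min(|Ai|, 8) for each part.
Sum = min(5,8) + min(5,8) + min(3,8) + min(4,8)
    = 5 + 5 + 3 + 4
    = 17.

17


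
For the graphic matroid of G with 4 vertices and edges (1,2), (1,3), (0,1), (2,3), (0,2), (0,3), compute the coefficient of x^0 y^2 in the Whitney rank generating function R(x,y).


R(x,y) = sum over A in 2^E of x^(r(E)-r(A)) * y^(|A|-r(A)).
G has 4 vertices, 6 edges. r(E) = 3.
Enumerate all 2^6 = 64 subsets.
Count subsets with r(E)-r(A)=0 and |A|-r(A)=2: 6.

6


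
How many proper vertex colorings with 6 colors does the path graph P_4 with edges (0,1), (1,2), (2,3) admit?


P(P_4, k) = k * (k-1)^(3).
P(6) = 6 * 5^3 = 6 * 125 = 750.

750


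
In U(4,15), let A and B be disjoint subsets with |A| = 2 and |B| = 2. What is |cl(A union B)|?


|A union B| = 2 + 2 = 4 (disjoint).
In U(4,15), cl(S) = S if |S| < 4, else cl(S) = E.
Since 4 >= 4, cl(A union B) = E.
|cl(A union B)| = 15.

15


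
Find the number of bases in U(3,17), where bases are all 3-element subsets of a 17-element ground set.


Bases of U(3,17) are all 3-element subsets of the 17-element ground set.
Number of bases = C(17,3).
(17 choose 3) = 680.

680


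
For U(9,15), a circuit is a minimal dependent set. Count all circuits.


In U(9,15), circuits are the (10)-element subsets.
Any set of 10 elements is dependent, and removing any one element gives
an independent set of size 9, so it is a minimal dependent set.
Number of circuits = (15 choose 10) = 3003.

3003


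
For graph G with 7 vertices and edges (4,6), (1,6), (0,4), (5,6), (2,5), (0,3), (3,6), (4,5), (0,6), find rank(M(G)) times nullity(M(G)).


r(M) = |V| - c = 7 - 1 = 6.
nullity = |E| - r(M) = 9 - 6 = 3.
Product = 6 * 3 = 18.

18


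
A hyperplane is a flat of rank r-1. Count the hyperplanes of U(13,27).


Hyperplanes of U(13,27) are flats of rank 12.
In a uniform matroid, these are exactly the (12)-element subsets.
Count = C(27,12) = 17383860.

17383860
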